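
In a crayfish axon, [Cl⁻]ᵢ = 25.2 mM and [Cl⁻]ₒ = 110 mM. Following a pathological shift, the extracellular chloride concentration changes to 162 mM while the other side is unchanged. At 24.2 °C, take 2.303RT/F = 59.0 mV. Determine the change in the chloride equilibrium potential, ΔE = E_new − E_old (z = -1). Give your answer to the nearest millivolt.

-10 mV

E_old = (59.0/-1)·log₁₀(110/25.2) = -37.76 mV
E_new = (59.0/-1)·log₁₀(162/25.2) = -47.68 mV
ΔE = -47.68 − (-37.76) = -9.92 mV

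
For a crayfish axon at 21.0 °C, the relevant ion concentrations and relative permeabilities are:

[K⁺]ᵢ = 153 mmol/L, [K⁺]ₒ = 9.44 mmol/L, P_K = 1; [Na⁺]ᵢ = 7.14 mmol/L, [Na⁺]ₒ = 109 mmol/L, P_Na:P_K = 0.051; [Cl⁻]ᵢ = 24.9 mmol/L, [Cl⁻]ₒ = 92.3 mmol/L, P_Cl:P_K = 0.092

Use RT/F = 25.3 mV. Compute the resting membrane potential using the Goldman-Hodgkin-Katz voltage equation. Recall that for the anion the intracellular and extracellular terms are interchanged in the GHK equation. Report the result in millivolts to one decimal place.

-56.6 mV

Vm = 25.3 · ln[(Σ P·[cation]ₒ + Σ P·[anion]ᵢ) / (Σ P·[cation]ᵢ + Σ P·[anion]ₒ)]
Numerator = 1×9.44 + 0.051×109 + 0.092×24.9 = 17.29
Denominator = 1×153 + 0.051×7.14 + 0.092×92.3 = 161.9
Vm = 25.3 · ln(0.10682) = 25.3 × (-2.2366) = -56.59 mV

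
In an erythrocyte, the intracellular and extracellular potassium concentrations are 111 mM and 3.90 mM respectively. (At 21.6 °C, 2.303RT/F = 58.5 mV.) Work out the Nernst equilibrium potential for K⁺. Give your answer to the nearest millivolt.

E = (58.5/z) · log₁₀([K⁺]_out/[K⁺]_in) with z = +1.
= (58.5/1) · log₁₀(3.90/111) = 58.50 · log₁₀(0.03514)
= 58.50 · (-1.4543) = -85.07 mV

-85 mV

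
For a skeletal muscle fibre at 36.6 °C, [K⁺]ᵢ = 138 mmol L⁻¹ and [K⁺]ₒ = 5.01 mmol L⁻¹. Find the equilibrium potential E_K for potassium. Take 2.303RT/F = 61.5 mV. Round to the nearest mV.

E = (61.5/z) · log₁₀([K⁺]_out/[K⁺]_in) with z = +1.
= (61.5/1) · log₁₀(5.01/138) = 61.50 · log₁₀(0.0363)
= 61.50 · (-1.4400) = -88.56 mV

-89 mV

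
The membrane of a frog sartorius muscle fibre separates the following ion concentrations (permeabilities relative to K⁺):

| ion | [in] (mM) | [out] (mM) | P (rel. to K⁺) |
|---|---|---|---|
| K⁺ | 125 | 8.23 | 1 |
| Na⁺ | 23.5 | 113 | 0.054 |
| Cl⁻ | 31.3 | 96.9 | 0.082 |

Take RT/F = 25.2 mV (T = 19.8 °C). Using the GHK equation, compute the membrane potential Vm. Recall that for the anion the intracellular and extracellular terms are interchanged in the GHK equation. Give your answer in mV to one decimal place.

-52.2 mV

Vm = 25.2 · ln[(Σ P·[cation]ₒ + Σ P·[anion]ᵢ) / (Σ P·[cation]ᵢ + Σ P·[anion]ₒ)]
Numerator = 1×8.23 + 0.054×113 + 0.082×31.3 = 16.9
Denominator = 1×125 + 0.054×23.5 + 0.082×96.9 = 134.2
Vm = 25.2 · ln(0.12591) = 25.2 × (-2.0722) = -52.22 mV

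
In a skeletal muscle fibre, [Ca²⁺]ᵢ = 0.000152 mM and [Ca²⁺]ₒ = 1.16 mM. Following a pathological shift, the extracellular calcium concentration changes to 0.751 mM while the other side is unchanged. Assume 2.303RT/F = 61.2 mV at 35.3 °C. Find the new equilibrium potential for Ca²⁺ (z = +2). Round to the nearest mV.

After the shift: [Ca²⁺]_out = 0.751, [Ca²⁺]_in = 0.000152 mM.
E_new = (61.2/2)·log₁₀(0.751/0.000152) = 30.60 · (3.6938) = 113.03 mV

113 mV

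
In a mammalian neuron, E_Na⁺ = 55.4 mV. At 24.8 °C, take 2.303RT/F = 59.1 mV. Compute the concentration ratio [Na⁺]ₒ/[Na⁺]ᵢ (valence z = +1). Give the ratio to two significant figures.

log₁₀([out]/[in]) = E·z/(59.1) = 55.4 × 1 / 59.1 = 0.9374
[out]/[in] = 10^(0.9374) = 8.658

8.7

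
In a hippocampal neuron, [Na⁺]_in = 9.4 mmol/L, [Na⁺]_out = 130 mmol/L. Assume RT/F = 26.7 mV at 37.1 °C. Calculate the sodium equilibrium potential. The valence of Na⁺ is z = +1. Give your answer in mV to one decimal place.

E = (26.7/z) · ln([Na⁺]_out/[Na⁺]_in) with z = +1.
= (26.7/1) · ln(130/9.4) = 26.70 · ln(13.83)
= 26.70 · (2.6268) = 70.14 mV

70.1 mV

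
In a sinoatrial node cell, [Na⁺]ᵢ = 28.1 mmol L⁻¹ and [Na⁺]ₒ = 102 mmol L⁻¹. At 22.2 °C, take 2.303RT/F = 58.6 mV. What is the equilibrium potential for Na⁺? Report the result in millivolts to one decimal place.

E = (58.6/z) · log₁₀([Na⁺]_out/[Na⁺]_in) with z = +1.
= (58.6/1) · log₁₀(102/28.1) = 58.60 · log₁₀(3.63)
= 58.60 · (0.5599) = 32.81 mV

32.8 mV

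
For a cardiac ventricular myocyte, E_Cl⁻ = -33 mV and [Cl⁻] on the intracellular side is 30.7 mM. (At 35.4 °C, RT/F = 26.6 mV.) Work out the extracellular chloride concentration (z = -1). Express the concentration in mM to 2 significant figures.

Nernst: E = (26.6/-1) · ln([out]/[in]), so ln([out]/[in]) = -33.0 × -1 / 26.6 = 1.2406.
[out]/[in] = e^(1.2406) = 3.458.
[out] = 3.458 × 30.7 = 106.2 mM.

110 mM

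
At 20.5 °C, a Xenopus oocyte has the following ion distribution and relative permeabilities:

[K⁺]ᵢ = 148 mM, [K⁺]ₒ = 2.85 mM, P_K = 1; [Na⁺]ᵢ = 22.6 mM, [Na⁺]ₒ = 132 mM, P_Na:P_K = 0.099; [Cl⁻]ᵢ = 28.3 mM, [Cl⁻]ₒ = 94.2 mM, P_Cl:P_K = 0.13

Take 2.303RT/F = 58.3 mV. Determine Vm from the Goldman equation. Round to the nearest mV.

Vm = 58.3 · log₁₀[(Σ P·[cation]ₒ + Σ P·[anion]ᵢ) / (Σ P·[cation]ᵢ + Σ P·[anion]ₒ)]
Numerator = 1×2.85 + 0.099×132 + 0.13×28.3 = 19.6
Denominator = 1×148 + 0.099×22.6 + 0.13×94.2 = 162.5
Vm = 58.3 · log₁₀(0.12061) = 58.3 × (-0.9186) = -53.56 mV

-54 mV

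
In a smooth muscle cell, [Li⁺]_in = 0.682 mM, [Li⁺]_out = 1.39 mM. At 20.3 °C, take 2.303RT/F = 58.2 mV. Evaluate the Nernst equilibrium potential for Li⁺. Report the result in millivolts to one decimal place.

E = (58.2/z) · log₁₀([Li⁺]_out/[Li⁺]_in) with z = +1.
= (58.2/1) · log₁₀(1.39/0.682) = 58.20 · log₁₀(2.038)
= 58.20 · (0.3092) = 18.00 mV

18.0 mV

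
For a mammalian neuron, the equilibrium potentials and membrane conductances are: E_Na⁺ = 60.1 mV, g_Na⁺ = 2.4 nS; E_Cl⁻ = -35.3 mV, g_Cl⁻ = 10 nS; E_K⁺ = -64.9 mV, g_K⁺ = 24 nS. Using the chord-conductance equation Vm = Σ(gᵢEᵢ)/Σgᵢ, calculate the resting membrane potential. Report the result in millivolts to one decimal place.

Σ gᵢEᵢ = 2.4·(60.1) + 10·(-35.3) + 24·(-64.9) = -1766.36
Σ gᵢ = 2.4 + 10 + 24 = 36.4
Vm = -1766.36 / 36.4 = -48.53 mV

-48.5 mV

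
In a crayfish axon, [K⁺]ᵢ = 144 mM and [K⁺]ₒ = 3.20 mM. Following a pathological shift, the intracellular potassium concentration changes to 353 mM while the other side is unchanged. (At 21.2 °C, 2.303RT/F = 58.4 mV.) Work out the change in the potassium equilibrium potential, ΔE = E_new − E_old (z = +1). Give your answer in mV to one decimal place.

E_old = (58.4/1)·log₁₀(3.20/144) = -96.55 mV
E_new = (58.4/1)·log₁₀(3.20/353) = -119.29 mV
ΔE = -119.29 − (-96.55) = -22.74 mV

-22.7 mV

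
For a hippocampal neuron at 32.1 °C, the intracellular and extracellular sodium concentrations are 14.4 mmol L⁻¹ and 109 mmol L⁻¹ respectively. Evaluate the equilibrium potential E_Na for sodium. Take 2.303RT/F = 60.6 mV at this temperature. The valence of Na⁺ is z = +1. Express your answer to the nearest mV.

53 mV

E = (60.6/z) · log₁₀([Na⁺]_out/[Na⁺]_in) with z = +1.
= (60.6/1) · log₁₀(109/14.4) = 60.60 · log₁₀(7.569)
= 60.60 · (0.8791) = 53.27 mV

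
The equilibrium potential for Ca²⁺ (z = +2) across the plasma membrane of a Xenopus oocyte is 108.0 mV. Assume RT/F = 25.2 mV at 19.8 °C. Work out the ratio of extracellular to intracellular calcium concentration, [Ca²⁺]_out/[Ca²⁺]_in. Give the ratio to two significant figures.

5300

ln([out]/[in]) = E·z/(25.2) = 108.0 × 2 / 25.2 = 8.5714
[out]/[in] = e^(8.5714) = 5279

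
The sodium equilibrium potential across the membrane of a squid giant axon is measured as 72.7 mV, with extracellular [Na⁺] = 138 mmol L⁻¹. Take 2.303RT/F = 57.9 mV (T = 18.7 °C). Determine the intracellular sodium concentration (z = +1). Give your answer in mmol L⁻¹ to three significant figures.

7.66 mmol L⁻¹

Nernst: E = (57.9/1) · log₁₀([out]/[in]), so log₁₀([out]/[in]) = 72.7 × 1 / 57.9 = 1.2556.
[out]/[in] = 10^(1.2556) = 18.01.
[in] = 138 / 18.01 = 7.661 mmol L⁻¹.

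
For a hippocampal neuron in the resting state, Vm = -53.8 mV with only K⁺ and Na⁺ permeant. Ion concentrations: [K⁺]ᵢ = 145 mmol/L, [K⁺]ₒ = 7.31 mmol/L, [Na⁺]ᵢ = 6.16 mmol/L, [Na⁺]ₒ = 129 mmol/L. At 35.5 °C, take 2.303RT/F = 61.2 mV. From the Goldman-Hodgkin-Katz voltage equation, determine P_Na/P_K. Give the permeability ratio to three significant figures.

Let α = P_Na/P_K. GHK: Vm = 61.2·log₁₀[(Kₒ + α·Naₒ)/(Kᵢ + α·Naᵢ)].
10^(Vm/61.2) = 10^(-53.8/61.2) = 0.1321
So 0.1321·(Kᵢ + α·Naᵢ) = Kₒ + α·Naₒ → α = (0.1321·145.0 − 7.31) / (129.0 − 0.1321·6.16)
α = (19.16 − 7.31) / (129.0 − 0.8138) = 11.85/128.2 = 0.0924

0.0924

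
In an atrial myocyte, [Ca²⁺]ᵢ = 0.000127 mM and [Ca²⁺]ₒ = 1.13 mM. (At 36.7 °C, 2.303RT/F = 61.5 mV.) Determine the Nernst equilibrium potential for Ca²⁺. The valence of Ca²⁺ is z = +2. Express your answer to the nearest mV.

E = (61.5/z) · log₁₀([Ca²⁺]_out/[Ca²⁺]_in) with z = +2.
= (61.5/2) · log₁₀(1.13/0.000127) = 30.75 · log₁₀(8898)
= 30.75 · (3.9493) = 121.44 mV

121 mV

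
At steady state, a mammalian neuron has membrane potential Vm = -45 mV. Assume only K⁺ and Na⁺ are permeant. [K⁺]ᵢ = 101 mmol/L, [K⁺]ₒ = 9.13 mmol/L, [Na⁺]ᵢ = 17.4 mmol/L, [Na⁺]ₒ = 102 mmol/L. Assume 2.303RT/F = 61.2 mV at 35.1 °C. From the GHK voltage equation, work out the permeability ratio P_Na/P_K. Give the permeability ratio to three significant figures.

Let α = P_Na/P_K. GHK: Vm = 61.2·log₁₀[(Kₒ + α·Naₒ)/(Kᵢ + α·Naᵢ)].
10^(Vm/61.2) = 10^(-45.0/61.2) = 0.18395
So 0.18395·(Kᵢ + α·Naᵢ) = Kₒ + α·Naₒ → α = (0.18395·101.0 − 9.13) / (102.0 − 0.18395·17.4)
α = (18.58 − 9.13) / (102.0 − 3.201) = 9.449/98.8 = 0.09564

0.0956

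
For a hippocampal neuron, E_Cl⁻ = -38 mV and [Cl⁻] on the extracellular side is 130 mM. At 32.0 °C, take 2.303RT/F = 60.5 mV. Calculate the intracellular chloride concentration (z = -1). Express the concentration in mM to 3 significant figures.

30.6 mM

Nernst: E = (60.5/-1) · log₁₀([out]/[in]), so log₁₀([out]/[in]) = -38.0 × -1 / 60.5 = 0.6281.
[out]/[in] = 10^(0.6281) = 4.247.
[in] = 130 / 4.247 = 30.61 mM.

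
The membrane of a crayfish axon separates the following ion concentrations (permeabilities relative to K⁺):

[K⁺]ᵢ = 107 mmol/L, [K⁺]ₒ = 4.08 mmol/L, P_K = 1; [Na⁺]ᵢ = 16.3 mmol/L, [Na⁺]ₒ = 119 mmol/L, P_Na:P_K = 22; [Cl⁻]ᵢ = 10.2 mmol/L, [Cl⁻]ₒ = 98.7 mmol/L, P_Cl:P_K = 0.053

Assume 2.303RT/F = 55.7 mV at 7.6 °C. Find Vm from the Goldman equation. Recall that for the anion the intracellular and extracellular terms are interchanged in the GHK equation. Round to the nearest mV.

42 mV

Vm = 55.7 · log₁₀[(Σ P·[cation]ₒ + Σ P·[anion]ᵢ) / (Σ P·[cation]ᵢ + Σ P·[anion]ₒ)]
Numerator = 1×4.08 + 22×119 + 0.053×10.2 = 2623
Denominator = 1×107 + 22×16.3 + 0.053×98.7 = 470.8
Vm = 55.7 · log₁₀(5.5702) = 55.7 × (0.7459) = 41.54 mV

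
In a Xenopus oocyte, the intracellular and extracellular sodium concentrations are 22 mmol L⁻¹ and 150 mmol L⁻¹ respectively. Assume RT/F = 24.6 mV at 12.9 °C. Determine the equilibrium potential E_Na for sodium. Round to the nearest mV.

47 mV

E = (24.6/z) · ln([Na⁺]_out/[Na⁺]_in) with z = +1.
= (24.6/1) · ln(150/22) = 24.60 · ln(6.818)
= 24.60 · (1.9196) = 47.22 mV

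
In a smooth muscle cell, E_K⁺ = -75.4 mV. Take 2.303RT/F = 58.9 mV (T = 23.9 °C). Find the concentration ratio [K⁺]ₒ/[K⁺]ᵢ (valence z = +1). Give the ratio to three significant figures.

0.0525

log₁₀([out]/[in]) = E·z/(58.9) = -75.4 × 1 / 58.9 = -1.2801
[out]/[in] = 10^(-1.2801) = 0.05246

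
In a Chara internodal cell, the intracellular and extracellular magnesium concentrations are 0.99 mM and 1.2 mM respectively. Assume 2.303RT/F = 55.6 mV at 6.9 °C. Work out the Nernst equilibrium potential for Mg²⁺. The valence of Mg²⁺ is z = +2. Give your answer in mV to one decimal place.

2.3 mV

E = (55.6/z) · log₁₀([Mg²⁺]_out/[Mg²⁺]_in) with z = +2.
= (55.6/2) · log₁₀(1.2/0.99) = 27.80 · log₁₀(1.212)
= 27.80 · (0.0835) = 2.32 mV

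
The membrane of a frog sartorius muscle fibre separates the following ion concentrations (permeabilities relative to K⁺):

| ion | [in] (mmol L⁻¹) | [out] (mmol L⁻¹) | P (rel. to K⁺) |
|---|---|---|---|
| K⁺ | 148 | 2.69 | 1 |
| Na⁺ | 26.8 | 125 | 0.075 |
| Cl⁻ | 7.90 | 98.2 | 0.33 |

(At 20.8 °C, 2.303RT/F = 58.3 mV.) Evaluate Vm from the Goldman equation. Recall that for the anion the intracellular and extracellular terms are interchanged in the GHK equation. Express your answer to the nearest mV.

-64 mV

Vm = 58.3 · log₁₀[(Σ P·[cation]ₒ + Σ P·[anion]ᵢ) / (Σ P·[cation]ᵢ + Σ P·[anion]ₒ)]
Numerator = 1×2.69 + 0.075×125 + 0.33×7.90 = 14.67
Denominator = 1×148 + 0.075×26.8 + 0.33×98.2 = 182.4
Vm = 58.3 · log₁₀(0.080432) = 58.3 × (-1.0946) = -63.81 mV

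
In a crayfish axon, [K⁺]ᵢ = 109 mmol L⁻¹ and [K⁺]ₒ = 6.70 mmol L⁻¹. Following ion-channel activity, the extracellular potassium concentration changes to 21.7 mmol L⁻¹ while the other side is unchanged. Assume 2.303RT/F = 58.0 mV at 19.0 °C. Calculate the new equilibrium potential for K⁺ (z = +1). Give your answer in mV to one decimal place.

-40.7 mV

After the shift: [K⁺]_out = 21.7, [K⁺]_in = 109 mmol L⁻¹.
E_new = (58.0/1)·log₁₀(21.7/109) = 58.00 · (-0.7010) = -40.66 mV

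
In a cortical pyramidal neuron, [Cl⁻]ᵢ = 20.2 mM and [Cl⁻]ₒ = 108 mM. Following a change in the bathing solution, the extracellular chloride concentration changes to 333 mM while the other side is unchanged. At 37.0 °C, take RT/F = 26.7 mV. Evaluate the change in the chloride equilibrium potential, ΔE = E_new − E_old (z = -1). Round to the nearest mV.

E_old = (26.7/-1)·ln(108/20.2) = -44.76 mV
E_new = (26.7/-1)·ln(333/20.2) = -74.83 mV
ΔE = -74.83 − (-44.76) = -30.06 mV

-30 mV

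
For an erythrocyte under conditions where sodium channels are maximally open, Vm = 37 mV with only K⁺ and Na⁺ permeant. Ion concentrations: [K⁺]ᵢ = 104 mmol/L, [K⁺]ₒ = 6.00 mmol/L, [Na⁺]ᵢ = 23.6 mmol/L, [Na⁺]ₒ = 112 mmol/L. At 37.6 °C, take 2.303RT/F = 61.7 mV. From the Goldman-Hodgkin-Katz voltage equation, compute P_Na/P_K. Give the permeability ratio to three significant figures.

22.5

Let α = P_Na/P_K. GHK: Vm = 61.7·log₁₀[(Kₒ + α·Naₒ)/(Kᵢ + α·Naᵢ)].
10^(Vm/61.7) = 10^(37.0/61.7) = 3.9781
So 3.9781·(Kᵢ + α·Naᵢ) = Kₒ + α·Naₒ → α = (3.9781·104.0 − 6.0) / (112.0 − 3.9781·23.6)
α = (413.7 − 6.0) / (112.0 − 93.88) = 407.7/18.12 = 22.51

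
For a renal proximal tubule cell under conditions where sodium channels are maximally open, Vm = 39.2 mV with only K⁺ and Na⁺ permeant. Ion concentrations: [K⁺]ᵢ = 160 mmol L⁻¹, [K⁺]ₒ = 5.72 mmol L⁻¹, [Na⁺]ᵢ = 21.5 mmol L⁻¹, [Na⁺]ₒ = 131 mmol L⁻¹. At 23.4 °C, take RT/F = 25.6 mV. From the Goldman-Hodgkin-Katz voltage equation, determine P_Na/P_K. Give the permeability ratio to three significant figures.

23.2

Let α = P_Na/P_K. GHK: Vm = 25.6·ln[(Kₒ + α·Naₒ)/(Kᵢ + α·Naᵢ)].
e^(Vm/25.6) = e^(39.2/25.6) = 4.624
So 4.624·(Kᵢ + α·Naᵢ) = Kₒ + α·Naₒ → α = (4.624·160.0 − 5.72) / (131.0 − 4.624·21.5)
α = (739.8 − 5.72) / (131.0 − 99.41) = 734.1/31.59 = 23.24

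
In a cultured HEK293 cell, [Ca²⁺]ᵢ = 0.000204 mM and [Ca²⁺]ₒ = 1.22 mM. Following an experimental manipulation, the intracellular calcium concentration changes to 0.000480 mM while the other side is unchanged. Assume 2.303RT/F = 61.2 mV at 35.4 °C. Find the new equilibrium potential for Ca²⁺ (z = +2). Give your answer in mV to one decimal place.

104.2 mV

After the shift: [Ca²⁺]_out = 1.22, [Ca²⁺]_in = 0.000480 mM.
E_new = (61.2/2)·log₁₀(1.22/0.000480) = 30.60 · (3.4051) = 104.20 mV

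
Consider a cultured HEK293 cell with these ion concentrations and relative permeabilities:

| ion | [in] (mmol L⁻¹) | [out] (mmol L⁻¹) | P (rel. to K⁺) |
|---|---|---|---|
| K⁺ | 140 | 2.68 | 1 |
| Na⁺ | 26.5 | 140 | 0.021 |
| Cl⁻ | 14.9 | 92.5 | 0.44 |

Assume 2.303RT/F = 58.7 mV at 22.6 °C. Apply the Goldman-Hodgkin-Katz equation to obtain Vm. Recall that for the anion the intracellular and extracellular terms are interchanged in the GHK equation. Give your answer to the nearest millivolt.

Vm = 58.7 · log₁₀[(Σ P·[cation]ₒ + Σ P·[anion]ᵢ) / (Σ P·[cation]ᵢ + Σ P·[anion]ₒ)]
Numerator = 1×2.68 + 0.021×140 + 0.44×14.9 = 12.18
Denominator = 1×140 + 0.021×26.5 + 0.44×92.5 = 181.3
Vm = 58.7 · log₁₀(0.067176) = 58.7 × (-1.1728) = -68.84 mV

-69 mV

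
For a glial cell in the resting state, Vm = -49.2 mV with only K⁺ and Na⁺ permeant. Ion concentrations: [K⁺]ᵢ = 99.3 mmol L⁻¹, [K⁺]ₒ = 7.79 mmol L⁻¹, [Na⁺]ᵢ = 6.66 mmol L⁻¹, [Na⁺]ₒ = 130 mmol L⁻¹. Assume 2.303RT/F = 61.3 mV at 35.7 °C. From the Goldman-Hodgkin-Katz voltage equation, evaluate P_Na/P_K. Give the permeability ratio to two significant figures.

Let α = P_Na/P_K. GHK: Vm = 61.3·log₁₀[(Kₒ + α·Naₒ)/(Kᵢ + α·Naᵢ)].
10^(Vm/61.3) = 10^(-49.2/61.3) = 0.15754
So 0.15754·(Kᵢ + α·Naᵢ) = Kₒ + α·Naₒ → α = (0.15754·99.3 − 7.79) / (130.0 − 0.15754·6.66)
α = (15.64 − 7.79) / (130.0 − 1.049) = 7.854/129 = 0.0609

0.061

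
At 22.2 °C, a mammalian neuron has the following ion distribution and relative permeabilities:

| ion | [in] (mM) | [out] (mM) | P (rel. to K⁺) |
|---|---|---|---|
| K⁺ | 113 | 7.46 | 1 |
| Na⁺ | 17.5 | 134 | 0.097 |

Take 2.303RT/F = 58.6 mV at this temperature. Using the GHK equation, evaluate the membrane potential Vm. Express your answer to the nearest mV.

-44 mV

Vm = 58.6 · log₁₀[(Σ P·[cation]ₒ + Σ P·[anion]ᵢ) / (Σ P·[cation]ᵢ + Σ P·[anion]ₒ)]
Numerator = 1×7.46 + 0.097×134 = 20.46
Denominator = 1×113 + 0.097×17.5 = 114.7
Vm = 58.6 · log₁₀(0.17836) = 58.6 × (-0.7487) = -43.87 mV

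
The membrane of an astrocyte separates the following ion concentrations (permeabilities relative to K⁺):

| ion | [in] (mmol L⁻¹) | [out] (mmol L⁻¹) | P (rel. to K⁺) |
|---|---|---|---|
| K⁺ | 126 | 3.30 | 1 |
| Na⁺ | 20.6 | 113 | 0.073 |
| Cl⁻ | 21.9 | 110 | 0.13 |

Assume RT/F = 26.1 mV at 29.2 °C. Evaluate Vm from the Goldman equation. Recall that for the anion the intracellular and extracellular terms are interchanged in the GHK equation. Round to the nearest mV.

Vm = 26.1 · ln[(Σ P·[cation]ₒ + Σ P·[anion]ᵢ) / (Σ P·[cation]ᵢ + Σ P·[anion]ₒ)]
Numerator = 1×3.30 + 0.073×113 + 0.13×21.9 = 14.4
Denominator = 1×126 + 0.073×20.6 + 0.13×110 = 141.8
Vm = 26.1 · ln(0.10152) = 26.1 × (-2.2875) = -59.70 mV

-60 mV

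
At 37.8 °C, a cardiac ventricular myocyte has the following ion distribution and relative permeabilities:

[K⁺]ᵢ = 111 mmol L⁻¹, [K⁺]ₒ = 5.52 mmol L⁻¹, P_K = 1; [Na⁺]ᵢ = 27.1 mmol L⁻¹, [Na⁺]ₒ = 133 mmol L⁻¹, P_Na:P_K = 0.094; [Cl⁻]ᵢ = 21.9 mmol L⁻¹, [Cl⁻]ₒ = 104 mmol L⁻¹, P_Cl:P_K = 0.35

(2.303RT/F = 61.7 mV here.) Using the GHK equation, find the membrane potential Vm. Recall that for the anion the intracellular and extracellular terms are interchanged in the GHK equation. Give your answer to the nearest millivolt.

-47 mV

Vm = 61.7 · log₁₀[(Σ P·[cation]ₒ + Σ P·[anion]ᵢ) / (Σ P·[cation]ᵢ + Σ P·[anion]ₒ)]
Numerator = 1×5.52 + 0.094×133 + 0.35×21.9 = 25.69
Denominator = 1×111 + 0.094×27.1 + 0.35×104 = 149.9
Vm = 61.7 · log₁₀(0.17131) = 61.7 × (-0.7662) = -47.28 mV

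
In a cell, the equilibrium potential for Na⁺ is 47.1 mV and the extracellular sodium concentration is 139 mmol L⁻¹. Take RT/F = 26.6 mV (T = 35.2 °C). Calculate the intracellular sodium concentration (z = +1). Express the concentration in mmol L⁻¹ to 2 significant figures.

24 mmol L⁻¹

Nernst: E = (26.6/1) · ln([out]/[in]), so ln([out]/[in]) = 47.1 × 1 / 26.6 = 1.7707.
[out]/[in] = e^(1.7707) = 5.875.
[in] = 139 / 5.875 = 23.66 mmol L⁻¹.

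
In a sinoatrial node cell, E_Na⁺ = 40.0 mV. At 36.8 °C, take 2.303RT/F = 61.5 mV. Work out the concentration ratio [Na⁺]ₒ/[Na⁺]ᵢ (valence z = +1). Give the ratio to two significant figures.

4.5

log₁₀([out]/[in]) = E·z/(61.5) = 40.0 × 1 / 61.5 = 0.6504
[out]/[in] = 10^(0.6504) = 4.471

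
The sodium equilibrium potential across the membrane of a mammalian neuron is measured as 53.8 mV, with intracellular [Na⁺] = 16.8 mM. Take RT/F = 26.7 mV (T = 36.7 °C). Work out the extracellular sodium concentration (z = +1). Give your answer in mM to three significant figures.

Nernst: E = (26.7/1) · ln([out]/[in]), so ln([out]/[in]) = 53.8 × 1 / 26.7 = 2.0150.
[out]/[in] = e^(2.0150) = 7.501.
[out] = 7.501 × 16.8 = 126 mM.

126 mM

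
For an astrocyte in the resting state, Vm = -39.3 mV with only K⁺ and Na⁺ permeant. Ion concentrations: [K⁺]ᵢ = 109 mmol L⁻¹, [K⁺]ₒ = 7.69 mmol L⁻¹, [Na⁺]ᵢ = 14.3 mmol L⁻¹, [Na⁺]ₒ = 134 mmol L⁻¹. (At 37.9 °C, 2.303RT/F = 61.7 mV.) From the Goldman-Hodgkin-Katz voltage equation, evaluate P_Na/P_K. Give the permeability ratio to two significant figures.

0.13

Let α = P_Na/P_K. GHK: Vm = 61.7·log₁₀[(Kₒ + α·Naₒ)/(Kᵢ + α·Naᵢ)].
10^(Vm/61.7) = 10^(-39.3/61.7) = 0.2307
So 0.2307·(Kᵢ + α·Naᵢ) = Kₒ + α·Naₒ → α = (0.2307·109.0 − 7.69) / (134.0 − 0.2307·14.3)
α = (25.15 − 7.69) / (134.0 − 3.299) = 17.46/130.7 = 0.1336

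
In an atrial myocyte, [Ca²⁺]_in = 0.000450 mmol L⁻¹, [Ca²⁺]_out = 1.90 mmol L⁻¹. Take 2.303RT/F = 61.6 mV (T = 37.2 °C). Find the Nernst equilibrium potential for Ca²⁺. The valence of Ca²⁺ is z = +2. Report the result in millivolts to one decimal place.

111.7 mV

E = (61.6/z) · log₁₀([Ca²⁺]_out/[Ca²⁺]_in) with z = +2.
= (61.6/2) · log₁₀(1.90/0.000450) = 30.80 · log₁₀(4222)
= 30.80 · (3.6255) = 111.67 mV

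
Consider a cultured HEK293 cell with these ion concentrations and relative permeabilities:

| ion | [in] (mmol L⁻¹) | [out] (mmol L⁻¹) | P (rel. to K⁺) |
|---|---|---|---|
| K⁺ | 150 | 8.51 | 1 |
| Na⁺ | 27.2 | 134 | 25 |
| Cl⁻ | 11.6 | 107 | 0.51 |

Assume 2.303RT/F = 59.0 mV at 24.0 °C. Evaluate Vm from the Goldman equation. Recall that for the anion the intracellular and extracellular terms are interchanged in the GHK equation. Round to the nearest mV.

34 mV

Vm = 59.0 · log₁₀[(Σ P·[cation]ₒ + Σ P·[anion]ᵢ) / (Σ P·[cation]ᵢ + Σ P·[anion]ₒ)]
Numerator = 1×8.51 + 25×134 + 0.51×11.6 = 3364
Denominator = 1×150 + 25×27.2 + 0.51×107 = 884.6
Vm = 59.0 · log₁₀(3.8035) = 59.0 × (0.5802) = 34.23 mV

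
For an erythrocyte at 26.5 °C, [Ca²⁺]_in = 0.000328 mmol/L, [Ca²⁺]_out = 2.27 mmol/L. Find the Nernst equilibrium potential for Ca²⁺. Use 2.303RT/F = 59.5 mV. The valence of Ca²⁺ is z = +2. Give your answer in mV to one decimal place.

114.2 mV

E = (59.5/z) · log₁₀([Ca²⁺]_out/[Ca²⁺]_in) with z = +2.
= (59.5/2) · log₁₀(2.27/0.000328) = 29.75 · log₁₀(6921)
= 29.75 · (3.8402) = 114.24 mV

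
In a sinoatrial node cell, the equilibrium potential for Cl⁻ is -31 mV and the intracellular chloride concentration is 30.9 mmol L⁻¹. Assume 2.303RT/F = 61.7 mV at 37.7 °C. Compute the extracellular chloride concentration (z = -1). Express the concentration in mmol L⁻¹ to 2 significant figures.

Nernst: E = (61.7/-1) · log₁₀([out]/[in]), so log₁₀([out]/[in]) = -31.0 × -1 / 61.7 = 0.5024.
[out]/[in] = 10^(0.5024) = 3.18.
[out] = 3.18 × 30.9 = 98.26 mmol L⁻¹.

98 mmol L⁻¹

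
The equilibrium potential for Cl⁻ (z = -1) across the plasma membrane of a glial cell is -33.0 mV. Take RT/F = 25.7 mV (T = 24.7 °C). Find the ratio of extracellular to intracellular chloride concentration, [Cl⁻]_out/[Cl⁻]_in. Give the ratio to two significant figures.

3.6

ln([out]/[in]) = E·z/(25.7) = -33.0 × -1 / 25.7 = 1.2840
[out]/[in] = e^(1.2840) = 3.611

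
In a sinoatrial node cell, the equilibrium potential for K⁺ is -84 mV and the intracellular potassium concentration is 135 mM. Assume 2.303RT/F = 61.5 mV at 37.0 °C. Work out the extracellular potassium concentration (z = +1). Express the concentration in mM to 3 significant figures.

Nernst: E = (61.5/1) · log₁₀([out]/[in]), so log₁₀([out]/[in]) = -84.0 × 1 / 61.5 = -1.3659.
[out]/[in] = 10^(-1.3659) = 0.04307.
[out] = 0.04307 × 135 = 5.814 mM.

5.81 mM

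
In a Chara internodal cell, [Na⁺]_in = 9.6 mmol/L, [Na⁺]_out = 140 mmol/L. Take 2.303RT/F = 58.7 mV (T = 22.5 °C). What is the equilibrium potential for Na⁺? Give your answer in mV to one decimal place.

68.3 mV

E = (58.7/z) · log₁₀([Na⁺]_out/[Na⁺]_in) with z = +1.
= (58.7/1) · log₁₀(140/9.6) = 58.70 · log₁₀(14.58)
= 58.70 · (1.1639) = 68.32 mV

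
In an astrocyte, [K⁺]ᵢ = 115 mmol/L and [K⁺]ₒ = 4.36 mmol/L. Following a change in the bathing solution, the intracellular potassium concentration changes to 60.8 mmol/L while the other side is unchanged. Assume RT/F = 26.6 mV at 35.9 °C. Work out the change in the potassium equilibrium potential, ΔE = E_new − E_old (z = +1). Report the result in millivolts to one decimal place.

17.0 mV

E_old = (26.6/1)·ln(4.36/115) = -87.05 mV
E_new = (26.6/1)·ln(4.36/60.8) = -70.09 mV
ΔE = -70.09 − (-87.05) = 16.95 mV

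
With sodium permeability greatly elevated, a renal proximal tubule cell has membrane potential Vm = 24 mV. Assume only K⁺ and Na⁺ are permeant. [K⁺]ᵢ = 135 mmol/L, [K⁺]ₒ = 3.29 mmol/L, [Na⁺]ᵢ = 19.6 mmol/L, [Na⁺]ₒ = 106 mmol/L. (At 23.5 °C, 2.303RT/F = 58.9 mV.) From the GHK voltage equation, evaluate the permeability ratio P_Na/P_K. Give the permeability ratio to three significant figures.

Let α = P_Na/P_K. GHK: Vm = 58.9·log₁₀[(Kₒ + α·Naₒ)/(Kᵢ + α·Naᵢ)].
10^(Vm/58.9) = 10^(24.0/58.9) = 2.5555
So 2.5555·(Kᵢ + α·Naᵢ) = Kₒ + α·Naₒ → α = (2.5555·135.0 − 3.29) / (106.0 − 2.5555·19.6)
α = (345 − 3.29) / (106.0 − 50.09) = 341.7/55.91 = 6.111

6.11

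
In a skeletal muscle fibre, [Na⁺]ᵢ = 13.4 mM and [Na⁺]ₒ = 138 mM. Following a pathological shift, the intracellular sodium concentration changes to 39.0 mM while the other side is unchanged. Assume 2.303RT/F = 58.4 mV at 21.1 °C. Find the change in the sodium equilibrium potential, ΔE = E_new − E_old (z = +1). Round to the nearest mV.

-27 mV

E_old = (58.4/1)·log₁₀(138/13.4) = 59.15 mV
E_new = (58.4/1)·log₁₀(138/39.0) = 32.05 mV
ΔE = 32.05 − (59.15) = -27.10 mV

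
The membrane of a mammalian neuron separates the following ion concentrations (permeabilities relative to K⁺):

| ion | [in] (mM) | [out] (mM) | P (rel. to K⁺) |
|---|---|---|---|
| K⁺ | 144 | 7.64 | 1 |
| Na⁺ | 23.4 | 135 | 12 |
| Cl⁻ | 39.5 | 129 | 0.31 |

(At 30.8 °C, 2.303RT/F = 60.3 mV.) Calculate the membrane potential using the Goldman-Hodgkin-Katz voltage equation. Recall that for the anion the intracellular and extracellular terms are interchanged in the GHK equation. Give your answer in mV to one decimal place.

Vm = 60.3 · log₁₀[(Σ P·[cation]ₒ + Σ P·[anion]ᵢ) / (Σ P·[cation]ᵢ + Σ P·[anion]ₒ)]
Numerator = 1×7.64 + 12×135 + 0.31×39.5 = 1640
Denominator = 1×144 + 12×23.4 + 0.31×129 = 464.8
Vm = 60.3 · log₁₀(3.5282) = 60.3 × (0.5476) = 33.02 mV

33.0 mV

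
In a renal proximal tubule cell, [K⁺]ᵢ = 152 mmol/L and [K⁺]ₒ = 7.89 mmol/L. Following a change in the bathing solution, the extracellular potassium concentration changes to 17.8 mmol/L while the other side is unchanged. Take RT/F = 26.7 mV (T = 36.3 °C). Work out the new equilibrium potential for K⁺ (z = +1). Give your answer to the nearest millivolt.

After the shift: [K⁺]_out = 17.8, [K⁺]_in = 152 mmol/L.
E_new = (26.7/1)·ln(17.8/152) = 26.70 · (-2.1447) = -57.26 mV

-57 mV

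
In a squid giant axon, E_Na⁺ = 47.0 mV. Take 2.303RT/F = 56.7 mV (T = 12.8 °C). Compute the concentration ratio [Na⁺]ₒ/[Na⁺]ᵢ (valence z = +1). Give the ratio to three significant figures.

6.74

log₁₀([out]/[in]) = E·z/(56.7) = 47.0 × 1 / 56.7 = 0.8289
[out]/[in] = 10^(0.8289) = 6.744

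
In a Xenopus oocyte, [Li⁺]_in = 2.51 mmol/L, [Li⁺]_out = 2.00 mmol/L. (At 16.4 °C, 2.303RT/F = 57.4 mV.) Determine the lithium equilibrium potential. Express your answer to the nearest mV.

E = (57.4/z) · log₁₀([Li⁺]_out/[Li⁺]_in) with z = +1.
= (57.4/1) · log₁₀(2.00/2.51) = 57.40 · log₁₀(0.7968)
= 57.40 · (-0.0986) = -5.66 mV

-6 mV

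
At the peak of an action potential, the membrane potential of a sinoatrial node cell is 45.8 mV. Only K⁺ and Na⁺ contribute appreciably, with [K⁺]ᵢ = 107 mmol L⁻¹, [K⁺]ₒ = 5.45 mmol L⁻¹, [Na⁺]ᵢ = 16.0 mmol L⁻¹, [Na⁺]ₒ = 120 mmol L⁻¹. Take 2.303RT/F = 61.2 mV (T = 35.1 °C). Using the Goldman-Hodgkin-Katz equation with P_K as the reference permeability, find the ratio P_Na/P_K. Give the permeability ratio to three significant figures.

Let α = P_Na/P_K. GHK: Vm = 61.2·log₁₀[(Kₒ + α·Naₒ)/(Kᵢ + α·Naᵢ)].
10^(Vm/61.2) = 10^(45.8/61.2) = 5.6023
So 5.6023·(Kᵢ + α·Naᵢ) = Kₒ + α·Naₒ → α = (5.6023·107.0 − 5.45) / (120.0 − 5.6023·16.0)
α = (599.4 − 5.45) / (120.0 − 89.64) = 594/30.36 = 19.56

19.6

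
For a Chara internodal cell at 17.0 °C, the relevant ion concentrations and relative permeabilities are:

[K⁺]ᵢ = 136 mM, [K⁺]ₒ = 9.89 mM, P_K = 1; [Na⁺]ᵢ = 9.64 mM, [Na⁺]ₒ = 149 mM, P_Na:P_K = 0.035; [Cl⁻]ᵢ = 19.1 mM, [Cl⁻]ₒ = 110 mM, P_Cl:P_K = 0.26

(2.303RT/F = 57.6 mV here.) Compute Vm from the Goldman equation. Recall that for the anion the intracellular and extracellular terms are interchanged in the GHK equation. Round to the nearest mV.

Vm = 57.6 · log₁₀[(Σ P·[cation]ₒ + Σ P·[anion]ᵢ) / (Σ P·[cation]ᵢ + Σ P·[anion]ₒ)]
Numerator = 1×9.89 + 0.035×149 + 0.26×19.1 = 20.07
Denominator = 1×136 + 0.035×9.64 + 0.26×110 = 164.9
Vm = 57.6 · log₁₀(0.12169) = 57.6 × (-0.9148) = -52.69 mV

-53 mV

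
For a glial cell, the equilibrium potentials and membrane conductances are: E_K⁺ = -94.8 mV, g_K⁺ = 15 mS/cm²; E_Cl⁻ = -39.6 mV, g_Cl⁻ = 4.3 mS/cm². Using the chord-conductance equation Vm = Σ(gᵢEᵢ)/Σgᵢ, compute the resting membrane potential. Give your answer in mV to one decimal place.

Σ gᵢEᵢ = 15·(-94.8) + 4.3·(-39.6) = -1592.28
Σ gᵢ = 15 + 4.3 = 19.3
Vm = -1592.28 / 19.3 = -82.50 mV

-82.5 mV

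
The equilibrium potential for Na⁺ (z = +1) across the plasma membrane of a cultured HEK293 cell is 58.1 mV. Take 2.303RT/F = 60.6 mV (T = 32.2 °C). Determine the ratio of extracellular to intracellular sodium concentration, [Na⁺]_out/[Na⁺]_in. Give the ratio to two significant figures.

log₁₀([out]/[in]) = E·z/(60.6) = 58.1 × 1 / 60.6 = 0.9587
[out]/[in] = 10^(0.9587) = 9.094

9.1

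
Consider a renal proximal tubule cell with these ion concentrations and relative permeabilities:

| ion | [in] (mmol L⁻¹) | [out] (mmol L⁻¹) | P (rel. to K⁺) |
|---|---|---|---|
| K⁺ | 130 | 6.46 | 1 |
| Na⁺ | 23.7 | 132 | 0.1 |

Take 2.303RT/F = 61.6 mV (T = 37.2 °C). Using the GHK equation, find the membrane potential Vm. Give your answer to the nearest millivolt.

Vm = 61.6 · log₁₀[(Σ P·[cation]ₒ + Σ P·[anion]ᵢ) / (Σ P·[cation]ᵢ + Σ P·[anion]ₒ)]
Numerator = 1×6.46 + 0.1×132 = 19.66
Denominator = 1×130 + 0.1×23.7 = 132.4
Vm = 61.6 · log₁₀(0.14852) = 61.6 × (-0.8282) = -51.02 mV

-51 mV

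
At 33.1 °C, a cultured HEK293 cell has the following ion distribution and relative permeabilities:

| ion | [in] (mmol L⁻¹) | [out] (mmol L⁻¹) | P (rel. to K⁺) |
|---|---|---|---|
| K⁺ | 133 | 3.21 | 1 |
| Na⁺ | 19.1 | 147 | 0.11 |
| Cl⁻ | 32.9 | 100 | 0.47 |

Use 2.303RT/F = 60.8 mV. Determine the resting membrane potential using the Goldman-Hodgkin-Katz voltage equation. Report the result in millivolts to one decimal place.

Vm = 60.8 · log₁₀[(Σ P·[cation]ₒ + Σ P·[anion]ᵢ) / (Σ P·[cation]ᵢ + Σ P·[anion]ₒ)]
Numerator = 1×3.21 + 0.11×147 + 0.47×32.9 = 34.84
Denominator = 1×133 + 0.11×19.1 + 0.47×100 = 182.1
Vm = 60.8 · log₁₀(0.19134) = 60.8 × (-0.7182) = -43.67 mV

-43.7 mV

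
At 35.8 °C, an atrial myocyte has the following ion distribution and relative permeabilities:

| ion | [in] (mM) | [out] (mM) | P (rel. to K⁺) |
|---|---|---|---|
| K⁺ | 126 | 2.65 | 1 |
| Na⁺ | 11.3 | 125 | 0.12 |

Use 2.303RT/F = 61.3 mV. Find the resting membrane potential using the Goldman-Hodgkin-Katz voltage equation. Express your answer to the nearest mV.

Vm = 61.3 · log₁₀[(Σ P·[cation]ₒ + Σ P·[anion]ᵢ) / (Σ P·[cation]ᵢ + Σ P·[anion]ₒ)]
Numerator = 1×2.65 + 0.12×125 = 17.65
Denominator = 1×126 + 0.12×11.3 = 127.4
Vm = 61.3 · log₁₀(0.13859) = 61.3 × (-0.8583) = -52.61 mV

-53 mV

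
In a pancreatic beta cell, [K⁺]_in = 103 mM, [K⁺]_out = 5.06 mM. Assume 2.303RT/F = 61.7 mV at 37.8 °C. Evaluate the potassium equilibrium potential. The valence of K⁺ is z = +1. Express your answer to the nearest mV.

-81 mV

E = (61.7/z) · log₁₀([K⁺]_out/[K⁺]_in) with z = +1.
= (61.7/1) · log₁₀(5.06/103) = 61.70 · log₁₀(0.04913)
= 61.70 · (-1.3087) = -80.75 mV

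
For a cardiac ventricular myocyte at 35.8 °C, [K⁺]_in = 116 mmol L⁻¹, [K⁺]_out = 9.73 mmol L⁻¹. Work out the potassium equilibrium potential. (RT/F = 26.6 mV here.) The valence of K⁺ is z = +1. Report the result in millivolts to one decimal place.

-65.9 mV

E = (26.6/z) · ln([K⁺]_out/[K⁺]_in) with z = +1.
= (26.6/1) · ln(9.73/116) = 26.60 · ln(0.08388)
= 26.60 · (-2.4784) = -65.92 mV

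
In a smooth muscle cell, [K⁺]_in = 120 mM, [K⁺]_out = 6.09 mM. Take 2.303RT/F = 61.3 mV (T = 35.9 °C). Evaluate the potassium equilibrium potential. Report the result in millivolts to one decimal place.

-79.4 mV

E = (61.3/z) · log₁₀([K⁺]_out/[K⁺]_in) with z = +1.
= (61.3/1) · log₁₀(6.09/120) = 61.30 · log₁₀(0.05075)
= 61.30 · (-1.2946) = -79.36 mV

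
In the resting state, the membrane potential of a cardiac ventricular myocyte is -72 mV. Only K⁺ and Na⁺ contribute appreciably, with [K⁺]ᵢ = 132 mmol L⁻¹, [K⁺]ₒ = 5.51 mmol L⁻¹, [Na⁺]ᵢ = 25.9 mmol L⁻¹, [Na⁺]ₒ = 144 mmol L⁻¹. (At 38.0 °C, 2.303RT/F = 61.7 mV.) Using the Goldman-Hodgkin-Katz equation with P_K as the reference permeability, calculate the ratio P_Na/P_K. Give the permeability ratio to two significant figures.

Let α = P_Na/P_K. GHK: Vm = 61.7·log₁₀[(Kₒ + α·Naₒ)/(Kᵢ + α·Naᵢ)].
10^(Vm/61.7) = 10^(-72.0/61.7) = 0.068087
So 0.068087·(Kᵢ + α·Naᵢ) = Kₒ + α·Naₒ → α = (0.068087·132.0 − 5.51) / (144.0 − 0.068087·25.9)
α = (8.987 − 5.51) / (144.0 − 1.763) = 3.477/142.2 = 0.02445

0.024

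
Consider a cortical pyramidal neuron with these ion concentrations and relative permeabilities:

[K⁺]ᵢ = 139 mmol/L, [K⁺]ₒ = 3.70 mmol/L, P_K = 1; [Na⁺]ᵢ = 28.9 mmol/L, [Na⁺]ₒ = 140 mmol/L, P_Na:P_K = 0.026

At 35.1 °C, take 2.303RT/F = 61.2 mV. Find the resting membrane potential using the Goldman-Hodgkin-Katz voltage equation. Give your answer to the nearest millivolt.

-78 mV

Vm = 61.2 · log₁₀[(Σ P·[cation]ₒ + Σ P·[anion]ᵢ) / (Σ P·[cation]ᵢ + Σ P·[anion]ₒ)]
Numerator = 1×3.70 + 0.026×140 = 7.34
Denominator = 1×139 + 0.026×28.9 = 139.8
Vm = 61.2 · log₁₀(0.052522) = 61.2 × (-1.2797) = -78.32 mV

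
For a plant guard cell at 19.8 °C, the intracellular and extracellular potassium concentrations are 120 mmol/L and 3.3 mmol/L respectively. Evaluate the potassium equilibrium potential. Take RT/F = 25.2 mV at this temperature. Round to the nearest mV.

E = (25.2/z) · ln([K⁺]_out/[K⁺]_in) with z = +1.
= (25.2/1) · ln(3.3/120) = 25.20 · ln(0.0275)
= 25.20 · (-3.5936) = -90.56 mV

-91 mV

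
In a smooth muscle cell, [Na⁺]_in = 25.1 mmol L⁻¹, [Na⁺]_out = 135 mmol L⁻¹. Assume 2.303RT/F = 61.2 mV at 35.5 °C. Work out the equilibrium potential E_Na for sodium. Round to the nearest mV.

E = (61.2/z) · log₁₀([Na⁺]_out/[Na⁺]_in) with z = +1.
= (61.2/1) · log₁₀(135/25.1) = 61.20 · log₁₀(5.378)
= 61.20 · (0.7307) = 44.72 mV

45 mV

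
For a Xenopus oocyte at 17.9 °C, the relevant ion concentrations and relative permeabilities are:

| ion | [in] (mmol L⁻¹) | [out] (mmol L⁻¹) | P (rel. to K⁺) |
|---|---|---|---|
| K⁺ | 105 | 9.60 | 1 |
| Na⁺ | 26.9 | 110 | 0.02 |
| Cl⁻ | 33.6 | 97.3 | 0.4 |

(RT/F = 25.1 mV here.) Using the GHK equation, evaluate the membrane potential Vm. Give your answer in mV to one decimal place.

Vm = 25.1 · ln[(Σ P·[cation]ₒ + Σ P·[anion]ᵢ) / (Σ P·[cation]ᵢ + Σ P·[anion]ₒ)]
Numerator = 1×9.60 + 0.02×110 + 0.4×33.6 = 25.24
Denominator = 1×105 + 0.02×26.9 + 0.4×97.3 = 144.5
Vm = 25.1 · ln(0.17472) = 25.1 × (-1.7446) = -43.79 mV

-43.8 mV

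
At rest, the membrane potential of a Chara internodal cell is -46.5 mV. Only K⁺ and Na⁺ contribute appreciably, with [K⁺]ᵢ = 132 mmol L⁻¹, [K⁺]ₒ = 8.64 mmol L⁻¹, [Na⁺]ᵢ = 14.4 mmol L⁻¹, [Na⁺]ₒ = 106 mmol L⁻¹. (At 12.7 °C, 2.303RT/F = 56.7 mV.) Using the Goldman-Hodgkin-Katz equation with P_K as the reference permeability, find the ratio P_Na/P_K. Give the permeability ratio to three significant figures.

Let α = P_Na/P_K. GHK: Vm = 56.7·log₁₀[(Kₒ + α·Naₒ)/(Kᵢ + α·Naᵢ)].
10^(Vm/56.7) = 10^(-46.5/56.7) = 0.15132
So 0.15132·(Kᵢ + α·Naᵢ) = Kₒ + α·Naₒ → α = (0.15132·132.0 − 8.64) / (106.0 − 0.15132·14.4)
α = (19.97 − 8.64) / (106.0 − 2.179) = 11.33/103.8 = 0.1092

0.109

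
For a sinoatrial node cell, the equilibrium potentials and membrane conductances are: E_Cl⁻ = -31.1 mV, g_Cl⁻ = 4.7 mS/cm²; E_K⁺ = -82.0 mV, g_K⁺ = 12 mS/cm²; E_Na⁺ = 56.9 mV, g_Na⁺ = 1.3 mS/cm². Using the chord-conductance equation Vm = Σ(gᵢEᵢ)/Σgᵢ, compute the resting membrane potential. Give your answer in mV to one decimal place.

-58.7 mV

Σ gᵢEᵢ = 4.7·(-31.1) + 12·(-82.0) + 1.3·(56.9) = -1056.20
Σ gᵢ = 4.7 + 12 + 1.3 = 18
Vm = -1056.20 / 18 = -58.68 mV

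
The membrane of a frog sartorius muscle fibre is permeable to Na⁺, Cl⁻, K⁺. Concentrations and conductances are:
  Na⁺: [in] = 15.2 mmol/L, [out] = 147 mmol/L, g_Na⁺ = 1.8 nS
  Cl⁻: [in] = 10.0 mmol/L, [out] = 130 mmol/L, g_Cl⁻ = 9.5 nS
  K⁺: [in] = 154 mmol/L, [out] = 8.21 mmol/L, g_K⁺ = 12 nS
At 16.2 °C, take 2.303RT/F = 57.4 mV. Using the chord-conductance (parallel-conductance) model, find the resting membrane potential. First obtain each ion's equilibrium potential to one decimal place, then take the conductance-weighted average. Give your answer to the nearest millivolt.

-59 mV

E_Na⁺ = (57.4/1)·log₁₀(147/15.2) = 56.6 mV
E_Cl⁻ = (57.4/-1)·log₁₀(130/10.0) = -63.9 mV
E_K⁺ = (57.4/1)·log₁₀(8.21/154) = -73.1 mV
Vm = (Σ gᵢEᵢ)/(Σ gᵢ) = (1.8·56.6 + 9.5·-63.9 + 12·-73.1) / (1.8 + 9.5 + 12)
= -1382.37 / 23.3 = -59.33 mV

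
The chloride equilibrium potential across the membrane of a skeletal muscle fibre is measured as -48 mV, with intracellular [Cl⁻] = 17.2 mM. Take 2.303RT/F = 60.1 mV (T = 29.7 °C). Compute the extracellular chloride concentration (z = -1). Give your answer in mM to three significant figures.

108 mM

Nernst: E = (60.1/-1) · log₁₀([out]/[in]), so log₁₀([out]/[in]) = -48.0 × -1 / 60.1 = 0.7987.
[out]/[in] = 10^(0.7987) = 6.29.
[out] = 6.29 × 17.2 = 108.2 mM.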